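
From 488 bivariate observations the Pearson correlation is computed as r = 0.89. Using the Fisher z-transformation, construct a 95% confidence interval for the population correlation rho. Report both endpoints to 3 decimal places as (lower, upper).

(0.870, 0.907)

z_r = atanh(0.89) = 1.421926;  SE = 1/√(n−3) = 1/√485 = 0.045408
z-limits: 1.421926 ± 1.960·0.045408 = 1.421926 ± 0.089000 = [1.332926, 1.510926]
ρ-limits: (tanh 1.332926, tanh 1.510926) = (0.870, 0.907)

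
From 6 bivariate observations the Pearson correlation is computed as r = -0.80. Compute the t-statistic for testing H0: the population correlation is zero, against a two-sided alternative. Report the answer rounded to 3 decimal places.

1 − r² = 1 − 0.6400 = 0.3600;  √(1−r²) = 0.600000
√(n−2) = √4 = 2.000000
t = r·√(n−2)/√(1−r²) = -0.80 · 2.000000 / 0.600000 = -2.667

-2.667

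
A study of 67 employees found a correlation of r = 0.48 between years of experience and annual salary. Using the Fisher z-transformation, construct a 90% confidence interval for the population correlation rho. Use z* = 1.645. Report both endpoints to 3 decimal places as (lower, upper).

(0.307, 0.622)

Fisher z: z_r = atanh(r) = ½·ln((1+0.48)/(1−0.48)) = 0.522984
SE(z) = 1/√(n−3) = 1/√64 = 0.125000
90% ⇒ z* = 1.645; margin = 1.645·0.125000 = 0.205625
CI on z-scale: (0.317359, 0.728609)
Back-transform: tanh(0.317359) = 0.307117, tanh(0.728609) = 0.622214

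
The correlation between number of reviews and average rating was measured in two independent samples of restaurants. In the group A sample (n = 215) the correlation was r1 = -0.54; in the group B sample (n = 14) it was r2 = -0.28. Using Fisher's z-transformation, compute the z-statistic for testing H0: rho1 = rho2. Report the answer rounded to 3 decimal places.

-1.023

Fisher z-transforms: z1 = atanh(-0.54) = -0.604156, z2 = atanh(-0.28) = -0.287682; difference d = -0.316474
Var(d) = 1/212 + 1/11 = 0.0047170 + 0.0909091 = 0.0956261
z = d/√Var(d) = -0.316474 / √0.0956261 = -0.316474 / 0.309235 = -1.023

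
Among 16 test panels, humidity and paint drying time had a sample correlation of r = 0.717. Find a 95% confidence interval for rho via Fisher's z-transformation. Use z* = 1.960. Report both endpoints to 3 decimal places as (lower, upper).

(0.343, 0.895)

Fisher z: z_r = atanh(r) = ½·ln((1+0.717)/(1−0.717)) = 0.901443
SE(z) = 1/√(n−3) = 1/√13 = 0.277350
95% ⇒ z* = 1.960; margin = 1.960·0.277350 = 0.543606
CI on z-scale: (0.357837, 1.445049)
Back-transform: tanh(0.357837) = 0.343307, tanh(1.445049) = 0.894710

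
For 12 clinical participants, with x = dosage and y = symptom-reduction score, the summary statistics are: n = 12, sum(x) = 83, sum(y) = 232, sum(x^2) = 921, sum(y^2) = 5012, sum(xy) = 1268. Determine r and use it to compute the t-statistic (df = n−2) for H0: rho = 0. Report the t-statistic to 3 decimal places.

Numerator: nΣxy − (Σx)(Σy) = 12·1268 − (83)(232) = -4040
Denominator: √[(nΣx²−(Σx)²)(nΣy²−(Σy)²)]
  nΣx²−(Σx)² = 12·921 − 6889 = 4163;  nΣy²−(Σy)² = 12·5012 − 53824 = 6320
  √(4163·6320) = √26310160 = 5129.3430
r = -4040 / 5129.3430 = -0.7876
t = r·√(n−2)/√(1−r²) = -0.7876·√10 / √(1−0.620314) = -2.490610 / 0.616187 = -4.042

-4.042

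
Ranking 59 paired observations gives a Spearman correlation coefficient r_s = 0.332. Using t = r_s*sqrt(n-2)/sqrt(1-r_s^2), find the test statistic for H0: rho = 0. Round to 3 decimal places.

t = r_s·√(n−2) / √(1−r_s²) with r_s = 0.332, n = 59
  = 0.332·√57 / √(1 − 0.110224)
  = 0.332·7.549834 / 0.943279
  = 2.506545 / 0.943279 = 2.657

2.657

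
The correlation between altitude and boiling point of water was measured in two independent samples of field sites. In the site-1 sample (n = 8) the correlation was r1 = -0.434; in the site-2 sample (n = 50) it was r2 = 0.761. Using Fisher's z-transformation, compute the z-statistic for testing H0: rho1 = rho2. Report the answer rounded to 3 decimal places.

-3.111

z1 = atanh(-0.434) = -0.464814,  z2 = atanh(0.761) = 0.998587
SE = √(1/(n1−3) + 1/(n2−3)) = √(1/5 + 1/47) = √(0.2000000 + 0.0212766) = √0.2212766 = 0.470400
z = (z1 − z2)/SE = (-0.464814 − 0.998587) / 0.470400 = -1.463401 / 0.470400 = -3.111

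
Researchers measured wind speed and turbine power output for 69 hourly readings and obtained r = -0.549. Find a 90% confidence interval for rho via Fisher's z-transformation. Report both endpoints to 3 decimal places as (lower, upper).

z_r = atanh(-0.549) = -0.616949;  SE = 1/√(n−3) = 1/√66 = 0.123091
z-limits: -0.616949 ± 1.645·0.123091 = -0.616949 ± 0.202485 = [-0.819434, -0.414464]
ρ-limits: (tanh -0.819434, tanh -0.414464) = (-0.675, -0.392)

(-0.675, -0.392)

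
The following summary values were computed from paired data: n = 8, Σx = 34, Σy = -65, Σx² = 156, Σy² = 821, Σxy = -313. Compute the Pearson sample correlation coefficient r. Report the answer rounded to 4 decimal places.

-0.6332

S_xy = nΣxy − ΣxΣy = 8·(-313) − 34·(-65) = -2504 − (-2210) = -294
S_xx = nΣx² − (Σx)² = 8·156 − 34² = 1248 − 1156 = 92
S_yy = nΣy² − (Σy)² = 8·821 − (-65)² = 6568 − 4225 = 2343
r = S_xy / √(S_xx·S_yy) = -294 / √(92·2343) = -294 / √215556 = -294 / 464.2801 = -0.6332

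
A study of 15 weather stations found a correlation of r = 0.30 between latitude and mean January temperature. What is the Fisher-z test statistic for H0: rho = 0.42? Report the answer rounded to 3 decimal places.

Fisher z: atanh(0.30) = 0.309520, atanh(0.42) = 0.447692
z = (z_r − z_0)·√(n−3) = (0.309520 − 0.447692)·√12 = -0.138172 · 3.464102 = -0.479

-0.479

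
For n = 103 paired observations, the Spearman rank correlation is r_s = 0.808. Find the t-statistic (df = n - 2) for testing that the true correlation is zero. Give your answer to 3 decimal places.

13.782

1 − r_s² = 1 − 0.652864 = 0.347136;  √(1−r_s²) = 0.589182
√(n−2) = √101 = 10.049876
t = r_s·√(n−2)/√(1−r_s²) = 0.808 · 10.049876 / 0.589182 = 13.782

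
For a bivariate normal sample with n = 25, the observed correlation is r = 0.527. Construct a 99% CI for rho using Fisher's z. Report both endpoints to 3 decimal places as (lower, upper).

(0.037, 0.813)

Fisher z: z_r = atanh(r) = ½·ln((1+0.527)/(1−0.527)) = 0.585982
SE(z) = 1/√(n−3) = 1/√22 = 0.213201
99% ⇒ z* = 2.576; margin = 2.576·0.213201 = 0.549206
CI on z-scale: (0.036776, 1.135188)
Back-transform: tanh(0.036776) = 0.036759, tanh(1.135188) = 0.812787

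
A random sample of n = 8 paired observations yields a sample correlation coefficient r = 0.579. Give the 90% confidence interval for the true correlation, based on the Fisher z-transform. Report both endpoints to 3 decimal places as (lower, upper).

z_r = atanh(0.579) = 0.660957;  SE = 1/√(n−3) = 1/√5 = 0.447214
z-limits: 0.660957 ± 1.645·0.447214 = 0.660957 ± 0.735667 = [-0.074710, 1.396624]
ρ-limits: (tanh -0.074710, tanh 1.396624) = (-0.075, 0.885)

(-0.075, 0.885)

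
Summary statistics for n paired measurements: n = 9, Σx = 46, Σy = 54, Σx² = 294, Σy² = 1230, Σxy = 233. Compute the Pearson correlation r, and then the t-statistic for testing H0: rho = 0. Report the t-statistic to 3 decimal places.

Numerator: nΣxy − (Σx)(Σy) = 9·233 − (46)(54) = -387
Denominator: √[(nΣx²−(Σx)²)(nΣy²−(Σy)²)]
  nΣx²−(Σx)² = 9·294 − 2116 = 530;  nΣy²−(Σy)² = 9·1230 − 2916 = 8154
  √(530·8154) = √4321620 = 2078.8506
r = -387 / 2078.8506 = -0.1862
t = r·√(n−2)/√(1−r²) = -0.1862·√7 / √(1−0.034670) = -0.492639 / 0.982512 = -0.501

-0.501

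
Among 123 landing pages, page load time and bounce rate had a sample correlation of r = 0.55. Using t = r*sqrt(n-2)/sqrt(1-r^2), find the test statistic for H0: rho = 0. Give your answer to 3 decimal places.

7.244

1 − r² = 1 − 0.3025 = 0.6975;  √(1−r²) = 0.835165
√(n−2) = √121 = 11.000000
t = r·√(n−2)/√(1−r²) = 0.55 · 11.000000 / 0.835165 = 7.244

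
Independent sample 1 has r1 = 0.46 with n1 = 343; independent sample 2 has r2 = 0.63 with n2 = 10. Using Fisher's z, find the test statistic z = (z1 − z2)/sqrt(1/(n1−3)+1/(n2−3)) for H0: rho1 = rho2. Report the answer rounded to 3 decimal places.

-0.639

Fisher z-transforms: z1 = atanh(0.46) = 0.497311, z2 = atanh(0.63) = 0.741416; difference d = -0.244105
Var(d) = 1/340 + 1/7 = 0.0029412 + 0.1428571 = 0.1457983
z = d/√Var(d) = -0.244105 / √0.1457983 = -0.244105 / 0.381835 = -0.639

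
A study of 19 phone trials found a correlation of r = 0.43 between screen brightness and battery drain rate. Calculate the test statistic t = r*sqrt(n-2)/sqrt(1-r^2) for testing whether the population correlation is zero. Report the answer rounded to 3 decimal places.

t = r·√(n−2) / √(1−r²) with r = 0.43, n = 19
  = 0.43·√17 / √(1 − 0.1849)
  = 0.43·4.123106 / 0.902829
  = 1.772936 / 0.902829 = 1.964

1.964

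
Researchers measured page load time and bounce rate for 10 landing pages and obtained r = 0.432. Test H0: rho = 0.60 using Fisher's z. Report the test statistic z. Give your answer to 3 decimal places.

Fisher z: atanh(0.432) = 0.462353, atanh(0.60) = 0.693147
z = (z_r − z_0)·√(n−3) = (0.462353 − 0.693147)·√7 = -0.230794 · 2.645751 = -0.611

-0.611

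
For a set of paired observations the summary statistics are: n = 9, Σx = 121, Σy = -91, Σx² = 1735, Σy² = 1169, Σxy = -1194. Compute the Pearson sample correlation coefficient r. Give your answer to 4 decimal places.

0.1794

S_xy = nΣxy − ΣxΣy = 9·(-1194) − 121·(-91) = -10746 − (-11011) = 265
S_xx = nΣx² − (Σx)² = 9·1735 − 121² = 15615 − 14641 = 974
S_yy = nΣy² − (Σy)² = 9·1169 − (-91)² = 10521 − 8281 = 2240
r = S_xy / √(S_xx·S_yy) = 265 / √(974·2240) = 265 / √2181760 = 265 / 1477.0782 = 0.1794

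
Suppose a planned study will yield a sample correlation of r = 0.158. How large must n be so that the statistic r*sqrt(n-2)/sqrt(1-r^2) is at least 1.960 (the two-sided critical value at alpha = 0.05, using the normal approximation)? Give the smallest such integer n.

r√(n−2)/√(1−r²) ≥ 1.960  ⇔  n−2 ≥ (1.960)²·(1−r²)/r²
(1−r²)/r² = (1−0.024964)/0.024964 = 39.0577
n ≥ 2 + 3.8416·39.0577 = 2 + 150.0441 = 152.0441
⌈152.0441⌉ = 153

153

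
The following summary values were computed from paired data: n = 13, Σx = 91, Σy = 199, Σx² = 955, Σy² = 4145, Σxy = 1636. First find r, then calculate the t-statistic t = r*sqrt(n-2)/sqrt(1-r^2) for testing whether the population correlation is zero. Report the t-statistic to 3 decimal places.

1.496

Numerator: nΣxy − (Σx)(Σy) = 13·1636 − (91)(199) = 3159
Denominator: √[(nΣx²−(Σx)²)(nΣy²−(Σy)²)]
  nΣx²−(Σx)² = 13·955 − 8281 = 4134;  nΣy²−(Σy)² = 13·4145 − 39601 = 14284
  √(4134·14284) = √59050056 = 7684.4034
r = 3159 / 7684.4034 = 0.4111
t = r·√(n−2)/√(1−r²) = 0.4111·√11 / √(1−0.169003) = 1.363464 / 0.911590 = 1.496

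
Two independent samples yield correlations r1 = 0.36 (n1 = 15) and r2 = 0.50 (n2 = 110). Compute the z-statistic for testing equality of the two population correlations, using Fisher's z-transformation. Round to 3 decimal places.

z1 = atanh(0.36) = 0.376886,  z2 = atanh(0.50) = 0.549306
SE = √(1/(n1−3) + 1/(n2−3)) = √(1/12 + 1/107) = √(0.0833333 + 0.0093458) = √0.0926791 = 0.304432
z = (z1 − z2)/SE = (0.376886 − 0.549306) / 0.304432 = -0.172420 / 0.304432 = -0.566

-0.566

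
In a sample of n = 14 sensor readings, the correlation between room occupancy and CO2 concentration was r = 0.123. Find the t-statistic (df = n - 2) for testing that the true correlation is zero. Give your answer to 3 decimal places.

1 − r² = 1 − 0.015129 = 0.984871;  √(1−r²) = 0.992407
√(n−2) = √12 = 3.464102
t = r·√(n−2)/√(1−r²) = 0.123 · 3.464102 / 0.992407 = 0.429

0.429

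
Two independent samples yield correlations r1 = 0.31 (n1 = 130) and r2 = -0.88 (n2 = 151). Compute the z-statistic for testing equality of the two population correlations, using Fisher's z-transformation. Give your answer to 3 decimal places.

Fisher z-transforms: z1 = atanh(0.31) = 0.320545, z2 = atanh(-0.88) = -1.375768; difference d = 1.696313
Var(d) = 1/127 + 1/148 = 0.0078740 + 0.0067568 = 0.0146308
z = d/√Var(d) = 1.696313 / √0.0146308 = 1.696313 / 0.120958 = 14.024

14.024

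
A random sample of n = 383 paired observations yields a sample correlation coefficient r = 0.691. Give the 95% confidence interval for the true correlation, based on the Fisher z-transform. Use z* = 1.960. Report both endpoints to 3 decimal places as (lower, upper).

(0.635, 0.740)

Fisher z: z_r = atanh(r) = ½·ln((1+0.691)/(1−0.691)) = 0.849867
SE(z) = 1/√(n−3) = 1/√380 = 0.051299
95% ⇒ z* = 1.960; margin = 1.960·0.051299 = 0.100546
CI on z-scale: (0.749321, 0.950413)
Back-transform: tanh(0.749321) = 0.634744, tanh(0.950413) = 0.739970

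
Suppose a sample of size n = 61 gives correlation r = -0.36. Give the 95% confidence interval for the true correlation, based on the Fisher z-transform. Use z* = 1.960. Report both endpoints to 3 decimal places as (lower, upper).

(-0.561, -0.119)

z_r = atanh(-0.36) = -0.376886;  SE = 1/√(n−3) = 1/√58 = 0.131306
z-limits: -0.376886 ± 1.960·0.131306 = -0.376886 ± 0.257360 = [-0.634246, -0.119526]
ρ-limits: (tanh -0.634246, tanh -0.119526) = (-0.561, -0.119)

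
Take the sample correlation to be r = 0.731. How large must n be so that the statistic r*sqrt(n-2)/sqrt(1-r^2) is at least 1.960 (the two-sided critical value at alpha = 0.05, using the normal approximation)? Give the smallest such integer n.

6

r√(n−2)/√(1−r²) ≥ 1.960  ⇔  n−2 ≥ (1.960)²·(1−r²)/r²
(1−r²)/r² = (1−0.534361)/0.534361 = 0.8714
n ≥ 2 + 3.8416·0.8714 = 2 + 3.3476 = 5.3476
⌈5.3476⌉ = 6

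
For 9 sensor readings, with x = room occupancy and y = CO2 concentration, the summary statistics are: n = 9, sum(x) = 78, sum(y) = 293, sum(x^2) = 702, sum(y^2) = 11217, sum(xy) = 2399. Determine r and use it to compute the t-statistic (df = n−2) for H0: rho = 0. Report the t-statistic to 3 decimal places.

-2.400

Numerator: nΣxy − (Σx)(Σy) = 9·2399 − (78)(293) = -1263
Denominator: √[(nΣx²−(Σx)²)(nΣy²−(Σy)²)]
  nΣx²−(Σx)² = 9·702 − 6084 = 234;  nΣy²−(Σy)² = 9·11217 − 85849 = 15104
  √(234·15104) = √3534336 = 1879.9830
r = -1263 / 1879.9830 = -0.6718
t = r·√(n−2)/√(1−r²) = -0.6718·√7 / √(1−0.451315) = -1.777416 / 0.740733 = -2.400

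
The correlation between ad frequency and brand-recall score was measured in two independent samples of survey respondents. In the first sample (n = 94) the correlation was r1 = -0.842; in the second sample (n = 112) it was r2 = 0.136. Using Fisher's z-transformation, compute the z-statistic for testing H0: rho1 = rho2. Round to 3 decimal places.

-9.612

Fisher z-transforms: z1 = atanh(-0.842) = -1.228006, z2 = atanh(0.136) = 0.136848; difference d = -1.364854
Var(d) = 1/91 + 1/109 = 0.0109890 + 0.0091743 = 0.0201633
z = d/√Var(d) = -1.364854 / √0.0201633 = -1.364854 / 0.141998 = -9.612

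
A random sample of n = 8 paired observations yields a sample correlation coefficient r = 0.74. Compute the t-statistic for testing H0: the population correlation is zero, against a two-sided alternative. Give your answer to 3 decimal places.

t = r·√(n−2) / √(1−r²) with r = 0.74, n = 8
  = 0.74·√6 / √(1 − 0.5476)
  = 0.74·2.449490 / 0.672607
  = 1.812623 / 0.672607 = 2.695

2.695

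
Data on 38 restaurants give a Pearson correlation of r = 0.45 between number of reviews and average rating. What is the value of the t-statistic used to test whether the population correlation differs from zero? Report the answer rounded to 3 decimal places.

3.023

1 − r² = 1 − 0.2025 = 0.7975;  √(1−r²) = 0.893029
√(n−2) = √36 = 6.000000
t = r·√(n−2)/√(1−r²) = 0.45 · 6.000000 / 0.893029 = 3.023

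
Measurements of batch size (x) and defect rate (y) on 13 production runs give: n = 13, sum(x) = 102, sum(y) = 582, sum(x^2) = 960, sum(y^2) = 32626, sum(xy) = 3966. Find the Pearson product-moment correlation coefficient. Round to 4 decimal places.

S_xy = nΣxy − ΣxΣy = 13·3966 − 102·582 = 51558 − 59364 = -7806
S_xx = nΣx² − (Σx)² = 13·960 − 102² = 12480 − 10404 = 2076
S_yy = nΣy² − (Σy)² = 13·32626 − 582² = 424138 − 338724 = 85414
r = S_xy / √(S_xx·S_yy) = -7806 / √(2076·85414) = -7806 / √177319464 = -7806 / 13316.1355 = -0.5862

-0.5862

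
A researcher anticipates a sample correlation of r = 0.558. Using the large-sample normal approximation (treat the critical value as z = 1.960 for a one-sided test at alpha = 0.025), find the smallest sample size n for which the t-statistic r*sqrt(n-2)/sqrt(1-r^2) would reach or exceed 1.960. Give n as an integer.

r√(n−2)/√(1−r²) ≥ 1.960  ⇔  n−2 ≥ (1.960)²·(1−r²)/r²
(1−r²)/r² = (1−0.311364)/0.311364 = 2.2117
n ≥ 2 + 3.8416·2.2117 = 2 + 8.4965 = 10.4965
⌈10.4965⌉ = 11

11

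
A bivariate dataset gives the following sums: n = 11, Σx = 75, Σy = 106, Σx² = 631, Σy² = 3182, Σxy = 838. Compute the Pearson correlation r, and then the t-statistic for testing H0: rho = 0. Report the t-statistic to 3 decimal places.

0.698

Numerator: nΣxy − (Σx)(Σy) = 11·838 − (75)(106) = 1268
Denominator: √[(nΣx²−(Σx)²)(nΣy²−(Σy)²)]
  nΣx²−(Σx)² = 11·631 − 5625 = 1316;  nΣy²−(Σy)² = 11·3182 − 11236 = 23766
  √(1316·23766) = √31276056 = 5592.5000
r = 1268 / 5592.5000 = 0.2267
t = r·√(n−2)/√(1−r²) = 0.2267·√9 / √(1−0.051393) = 0.680100 / 0.973965 = 0.698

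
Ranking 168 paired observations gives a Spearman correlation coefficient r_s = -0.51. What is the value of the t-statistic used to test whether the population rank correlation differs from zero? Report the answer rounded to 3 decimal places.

-7.639

t = r_s·√(n−2) / √(1−r_s²) with r_s = -0.51, n = 168
  = -0.51·√166 / √(1 − 0.2601)
  = -0.51·12.884099 / 0.860174
  = -6.570890 / 0.860174 = -7.639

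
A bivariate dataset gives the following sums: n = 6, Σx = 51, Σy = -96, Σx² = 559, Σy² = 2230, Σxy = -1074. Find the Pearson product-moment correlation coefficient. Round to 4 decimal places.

Numerator: nΣxy − (Σx)(Σy) = 6·(-1074) − (51)(-96) = -1548
Denominator: √[(nΣx²−(Σx)²)(nΣy²−(Σy)²)]
  nΣx²−(Σx)² = 6·559 − 2601 = 753;  nΣy²−(Σy)² = 6·2230 − 9216 = 4164
  √(753·4164) = √3135492 = 1770.7321
r = -1548 / 1770.7321 = -0.8742

-0.8742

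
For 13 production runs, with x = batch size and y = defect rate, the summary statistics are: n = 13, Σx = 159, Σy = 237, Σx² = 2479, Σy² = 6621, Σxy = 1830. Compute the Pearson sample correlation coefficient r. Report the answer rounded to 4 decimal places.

-0.9640

Numerator: nΣxy − (Σx)(Σy) = 13·1830 − (159)(237) = -13893
Denominator: √[(nΣx²−(Σx)²)(nΣy²−(Σy)²)]
  nΣx²−(Σx)² = 13·2479 − 25281 = 6946;  nΣy²−(Σy)² = 13·6621 − 56169 = 29904
  √(6946·29904) = √207713184 = 14412.2581
r = -13893 / 14412.2581 = -0.9640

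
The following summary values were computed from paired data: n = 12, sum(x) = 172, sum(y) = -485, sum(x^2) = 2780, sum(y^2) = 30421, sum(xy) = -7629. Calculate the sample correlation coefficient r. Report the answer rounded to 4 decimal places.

S_xy = nΣxy − ΣxΣy = 12·(-7629) − 172·(-485) = -91548 − (-83420) = -8128
S_xx = nΣx² − (Σx)² = 12·2780 − 172² = 33360 − 29584 = 3776
S_yy = nΣy² − (Σy)² = 12·30421 − (-485)² = 365052 − 235225 = 129827
r = S_xy / √(S_xx·S_yy) = -8128 / √(3776·129827) = -8128 / √490226752 = -8128 / 22141.0648 = -0.3671

-0.3671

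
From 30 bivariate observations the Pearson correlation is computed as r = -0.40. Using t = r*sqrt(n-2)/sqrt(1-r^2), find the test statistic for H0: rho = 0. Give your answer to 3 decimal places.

t = r·√(n−2) / √(1−r²) with r = -0.40, n = 30
  = -0.40·√28 / √(1 − 0.1600)
  = -0.40·5.291503 / 0.916515
  = -2.116601 / 0.916515 = -2.309

-2.309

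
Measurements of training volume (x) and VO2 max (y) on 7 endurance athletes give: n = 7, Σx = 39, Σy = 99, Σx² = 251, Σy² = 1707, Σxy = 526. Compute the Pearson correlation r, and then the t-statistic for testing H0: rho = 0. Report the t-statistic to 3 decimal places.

Numerator: nΣxy − (Σx)(Σy) = 7·526 − (39)(99) = -179
Denominator: √[(nΣx²−(Σx)²)(nΣy²−(Σy)²)]
  nΣx²−(Σx)² = 7·251 − 1521 = 236;  nΣy²−(Σy)² = 7·1707 − 9801 = 2148
  √(236·2148) = √506928 = 711.9888
r = -179 / 711.9888 = -0.2514
t = r·√(n−2)/√(1−r²) = -0.2514·√5 / √(1−0.063202) = -0.562147 / 0.967883 = -0.581

-0.581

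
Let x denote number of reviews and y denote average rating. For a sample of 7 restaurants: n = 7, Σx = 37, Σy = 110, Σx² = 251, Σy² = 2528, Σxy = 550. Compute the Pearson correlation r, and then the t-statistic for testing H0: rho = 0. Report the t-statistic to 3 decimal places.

-0.338

S_xy = nΣxy − ΣxΣy = 7·550 − 37·110 = 3850 − 4070 = -220
S_xx = nΣx² − (Σx)² = 7·251 − 37² = 1757 − 1369 = 388
S_yy = nΣy² − (Σy)² = 7·2528 − 110² = 17696 − 12100 = 5596
r = S_xy / √(S_xx·S_yy) = -220 / √(388·5596) = -220 / √2171248 = -220 / 1473.5155 = -0.1493
t = r·√(n−2)/√(1−r²) = -0.1493·√5 / √(1−0.022290) = -0.333845 / 0.988792 = -0.338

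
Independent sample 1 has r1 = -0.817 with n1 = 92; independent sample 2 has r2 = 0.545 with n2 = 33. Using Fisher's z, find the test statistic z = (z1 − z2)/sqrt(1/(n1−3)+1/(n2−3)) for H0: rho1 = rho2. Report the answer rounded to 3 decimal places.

-8.332

z1 = atanh(-0.817) = -1.147728,  z2 = atanh(0.545) = 0.611241
SE = √(1/(n1−3) + 1/(n2−3)) = √(1/89 + 1/30) = √(0.0112360 + 0.0333333) = √0.0445693 = 0.211114
z = (z1 − z2)/SE = (-1.147728 − 0.611241) / 0.211114 = -1.758969 / 0.211114 = -8.332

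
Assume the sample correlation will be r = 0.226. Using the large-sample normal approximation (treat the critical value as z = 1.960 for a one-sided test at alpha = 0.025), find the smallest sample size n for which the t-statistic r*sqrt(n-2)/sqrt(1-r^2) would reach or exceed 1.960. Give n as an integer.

Need r·√(n−2)/√(1−r²) ≥ 1.960
√(n−2) ≥ 1.960·√(1−0.051076) / 0.226 = 1.960·0.974127 / 0.226 = 8.4482
n−2 ≥ 71.3721  ⇒  n ≥ 73.3721
Smallest integer n = 74

74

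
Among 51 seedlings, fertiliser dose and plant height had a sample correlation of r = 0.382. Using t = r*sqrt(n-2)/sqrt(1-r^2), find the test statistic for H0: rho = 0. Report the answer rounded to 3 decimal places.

2.893

1 − r² = 1 − 0.145924 = 0.854076;  √(1−r²) = 0.924162
√(n−2) = √49 = 7.000000
t = r·√(n−2)/√(1−r²) = 0.382 · 7.000000 / 0.924162 = 2.893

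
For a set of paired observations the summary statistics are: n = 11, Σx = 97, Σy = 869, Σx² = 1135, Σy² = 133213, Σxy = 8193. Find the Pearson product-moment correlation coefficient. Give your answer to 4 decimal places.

S_xy = nΣxy − ΣxΣy = 11·8193 − 97·869 = 90123 − 84293 = 5830
S_xx = nΣx² − (Σx)² = 11·1135 − 97² = 12485 − 9409 = 3076
S_yy = nΣy² − (Σy)² = 11·133213 − 869² = 1465343 − 755161 = 710182
r = S_xy / √(S_xx·S_yy) = 5830 / √(3076·710182) = 5830 / √2184519832 = 5830 / 46738.8471 = 0.1247

0.1247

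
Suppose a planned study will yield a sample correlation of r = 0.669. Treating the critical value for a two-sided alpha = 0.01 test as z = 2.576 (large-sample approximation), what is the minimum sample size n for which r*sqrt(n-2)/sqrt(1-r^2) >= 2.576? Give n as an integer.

Need r·√(n−2)/√(1−r²) ≥ 2.576
√(n−2) ≥ 2.576·√(1−0.447561) / 0.669 = 2.576·0.743262 / 0.669 = 2.8619
n−2 ≥ 8.1905  ⇒  n ≥ 10.1905
Smallest integer n = 11

11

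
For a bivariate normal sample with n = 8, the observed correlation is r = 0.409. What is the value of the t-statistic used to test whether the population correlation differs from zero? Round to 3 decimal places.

1.098

1 − r² = 1 − 0.167281 = 0.832719;  √(1−r²) = 0.912534
√(n−2) = √6 = 2.449490
t = r·√(n−2)/√(1−r²) = 0.409 · 2.449490 / 0.912534 = 1.098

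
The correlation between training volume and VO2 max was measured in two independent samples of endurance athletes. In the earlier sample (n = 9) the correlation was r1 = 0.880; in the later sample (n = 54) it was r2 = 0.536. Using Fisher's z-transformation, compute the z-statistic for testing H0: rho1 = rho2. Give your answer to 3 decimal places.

1.801

z1 = atanh(0.880) = 1.375768,  z2 = atanh(0.536) = 0.598526
SE = √(1/(n1−3) + 1/(n2−3)) = √(1/6 + 1/51) = √(0.1666667 + 0.0196078) = √0.1862745 = 0.431595
z = (z1 − z2)/SE = (1.375768 − 0.598526) / 0.431595 = 0.777242 / 0.431595 = 1.801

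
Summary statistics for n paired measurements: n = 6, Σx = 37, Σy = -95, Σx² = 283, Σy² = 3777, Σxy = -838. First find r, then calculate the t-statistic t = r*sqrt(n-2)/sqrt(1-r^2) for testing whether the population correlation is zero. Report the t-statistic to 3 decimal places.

-2.041

Numerator: nΣxy − (Σx)(Σy) = 6·(-838) − (37)(-95) = -1513
Denominator: √[(nΣx²−(Σx)²)(nΣy²−(Σy)²)]
  nΣx²−(Σx)² = 6·283 − 1369 = 329;  nΣy²−(Σy)² = 6·3777 − 9025 = 13637
  √(329·13637) = √4486573 = 2118.1532
r = -1513 / 2118.1532 = -0.7143
t = r·√(n−2)/√(1−r²) = -0.7143·√4 / √(1−0.510224) = -1.428600 / 0.699840 = -2.041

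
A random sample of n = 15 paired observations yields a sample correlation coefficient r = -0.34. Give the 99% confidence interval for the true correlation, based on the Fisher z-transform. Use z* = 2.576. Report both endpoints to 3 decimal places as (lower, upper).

z_r = atanh(-0.34) = -0.354093;  SE = 1/√(n−3) = 1/√12 = 0.288675
z-limits: -0.354093 ± 2.576·0.288675 = -0.354093 ± 0.743627 = [-1.097720, 0.389534]
ρ-limits: (tanh -1.097720, tanh 0.389534) = (-0.800, 0.371)

(-0.800, 0.371)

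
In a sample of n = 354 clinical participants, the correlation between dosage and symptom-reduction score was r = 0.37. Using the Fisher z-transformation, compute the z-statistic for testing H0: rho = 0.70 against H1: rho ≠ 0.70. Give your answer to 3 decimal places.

-8.972

z_r = atanh(0.37) = 0.388423,  z_0 = atanh(0.70) = 0.867301
SE = 1/√(n−3) = 1/√351 = 0.053376
z = (z_r − z_0)/SE = (0.388423 − 0.867301) / 0.053376 = -0.478878 / 0.053376 = -8.972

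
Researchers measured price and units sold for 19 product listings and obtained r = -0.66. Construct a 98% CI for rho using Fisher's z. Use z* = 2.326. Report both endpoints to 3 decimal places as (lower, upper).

(-0.880, -0.208)

Fisher z: z_r = atanh(r) = ½·ln((1+(-0.66))/(1−(-0.66))) = -0.792814
SE(z) = 1/√(n−3) = 1/√16 = 0.250000
98% ⇒ z* = 2.326; margin = 2.326·0.250000 = 0.581500
CI on z-scale: (-1.374314, -0.211314)
Back-transform: tanh(-1.374314) = -0.879672, tanh(-0.211314) = -0.208224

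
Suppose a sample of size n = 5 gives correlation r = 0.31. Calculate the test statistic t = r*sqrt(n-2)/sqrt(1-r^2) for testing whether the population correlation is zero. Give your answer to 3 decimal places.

0.565

1 − r² = 1 − 0.0961 = 0.9039;  √(1−r²) = 0.950737
√(n−2) = √3 = 1.732051
t = r·√(n−2)/√(1−r²) = 0.31 · 1.732051 / 0.950737 = 0.565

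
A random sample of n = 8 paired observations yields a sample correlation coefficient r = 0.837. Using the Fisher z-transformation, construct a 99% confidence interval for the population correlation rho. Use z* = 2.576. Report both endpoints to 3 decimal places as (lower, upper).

(0.059, 0.982)

z_r = atanh(0.837) = 1.211069;  SE = 1/√(n−3) = 1/√5 = 0.447214
z-limits: 1.211069 ± 2.576·0.447214 = 1.211069 ± 1.152023 = [0.059046, 2.363092]
ρ-limits: (tanh 0.059046, tanh 2.363092) = (0.059, 0.982)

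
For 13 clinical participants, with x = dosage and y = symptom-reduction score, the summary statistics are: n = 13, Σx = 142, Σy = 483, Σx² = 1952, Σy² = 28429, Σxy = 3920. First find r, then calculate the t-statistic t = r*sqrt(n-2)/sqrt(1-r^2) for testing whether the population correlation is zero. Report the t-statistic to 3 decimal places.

-2.924

Numerator: nΣxy − (Σx)(Σy) = 13·3920 − (142)(483) = -17626
Denominator: √[(nΣx²−(Σx)²)(nΣy²−(Σy)²)]
  nΣx²−(Σx)² = 13·1952 − 20164 = 5212;  nΣy²−(Σy)² = 13·28429 − 233289 = 136288
  √(5212·136288) = √710333056 = 26652.0741
r = -17626 / 26652.0741 = -0.6613
t = r·√(n−2)/√(1−r²) = -0.6613·√11 / √(1−0.437318) = -2.193284 / 0.750121 = -2.924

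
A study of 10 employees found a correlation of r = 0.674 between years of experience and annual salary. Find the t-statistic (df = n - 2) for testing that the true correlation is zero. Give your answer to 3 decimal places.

2.581

1 − r² = 1 − 0.454276 = 0.545724;  √(1−r²) = 0.738731
√(n−2) = √8 = 2.828427
t = r·√(n−2)/√(1−r²) = 0.674 · 2.828427 / 0.738731 = 2.581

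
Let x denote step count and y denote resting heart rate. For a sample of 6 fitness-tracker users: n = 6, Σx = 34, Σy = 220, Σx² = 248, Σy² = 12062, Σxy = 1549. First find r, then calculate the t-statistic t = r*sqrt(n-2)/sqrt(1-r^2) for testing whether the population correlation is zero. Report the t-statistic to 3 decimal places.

1.679

Numerator: nΣxy − (Σx)(Σy) = 6·1549 − (34)(220) = 1814
Denominator: √[(nΣx²−(Σx)²)(nΣy²−(Σy)²)]
  nΣx²−(Σx)² = 6·248 − 1156 = 332;  nΣy²−(Σy)² = 6·12062 − 48400 = 23972
  √(332·23972) = √7958704 = 2821.1175
r = 1814 / 2821.1175 = 0.6430
t = r·√(n−2)/√(1−r²) = 0.6430·√4 / √(1−0.413449) = 1.286000 / 0.765866 = 1.679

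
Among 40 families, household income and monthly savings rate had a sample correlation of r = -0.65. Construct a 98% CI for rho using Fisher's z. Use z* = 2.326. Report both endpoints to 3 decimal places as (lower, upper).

(-0.820, -0.374)

Fisher z: z_r = atanh(r) = ½·ln((1+(-0.65))/(1−(-0.65))) = -0.775299
SE(z) = 1/√(n−3) = 1/√37 = 0.164399
98% ⇒ z* = 2.326; margin = 2.326·0.164399 = 0.382392
CI on z-scale: (-1.157691, -0.392907)
Back-transform: tanh(-1.157691) = -0.820286, tanh(-0.392907) = -0.373864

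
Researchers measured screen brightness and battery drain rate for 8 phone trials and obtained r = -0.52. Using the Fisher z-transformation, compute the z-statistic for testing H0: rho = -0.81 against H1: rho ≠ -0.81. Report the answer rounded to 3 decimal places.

z_r = atanh(-0.52) = -0.576340,  z_0 = atanh(-0.81) = -1.127029
SE = 1/√(n−3) = 1/√5 = 0.447214
z = (z_r − z_0)/SE = (-0.576340 − (-1.127029)) / 0.447214 = 0.550689 / 0.447214 = 1.231

1.231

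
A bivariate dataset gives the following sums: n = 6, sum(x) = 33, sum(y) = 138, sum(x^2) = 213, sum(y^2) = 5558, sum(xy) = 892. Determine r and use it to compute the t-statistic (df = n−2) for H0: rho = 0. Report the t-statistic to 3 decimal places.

1.110

S_xy = nΣxy − ΣxΣy = 6·892 − 33·138 = 5352 − 4554 = 798
S_xx = nΣx² − (Σx)² = 6·213 − 33² = 1278 − 1089 = 189
S_yy = nΣy² − (Σy)² = 6·5558 − 138² = 33348 − 19044 = 14304
r = S_xy / √(S_xx·S_yy) = 798 / √(189·14304) = 798 / √2703456 = 798 / 1644.2190 = 0.4853
t = r·√(n−2)/√(1−r²) = 0.4853·√4 / √(1−0.235516) = 0.970600 / 0.874348 = 1.110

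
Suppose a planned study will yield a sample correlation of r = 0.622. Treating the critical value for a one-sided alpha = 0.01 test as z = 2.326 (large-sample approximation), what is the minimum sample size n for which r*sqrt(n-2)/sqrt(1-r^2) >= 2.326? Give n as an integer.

11

r√(n−2)/√(1−r²) ≥ 2.326  ⇔  n−2 ≥ (2.326)²·(1−r²)/r²
(1−r²)/r² = (1−0.386884)/0.386884 = 1.5848
n ≥ 2 + 5.410276·1.5848 = 2 + 8.5742 = 10.5742
⌈10.5742⌉ = 11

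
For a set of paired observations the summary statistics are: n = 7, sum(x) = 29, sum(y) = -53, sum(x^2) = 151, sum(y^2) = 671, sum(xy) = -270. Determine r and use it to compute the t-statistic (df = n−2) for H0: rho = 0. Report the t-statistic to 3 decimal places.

-1.483

Numerator: nΣxy − (Σx)(Σy) = 7·(-270) − (29)(-53) = -353
Denominator: √[(nΣx²−(Σx)²)(nΣy²−(Σy)²)]
  nΣx²−(Σx)² = 7·151 − 841 = 216;  nΣy²−(Σy)² = 7·671 − 2809 = 1888
  √(216·1888) = √407808 = 638.5985
r = -353 / 638.5985 = -0.5528
t = r·√(n−2)/√(1−r²) = -0.5528·√5 / √(1−0.305588) = -1.236098 / 0.833314 = -1.483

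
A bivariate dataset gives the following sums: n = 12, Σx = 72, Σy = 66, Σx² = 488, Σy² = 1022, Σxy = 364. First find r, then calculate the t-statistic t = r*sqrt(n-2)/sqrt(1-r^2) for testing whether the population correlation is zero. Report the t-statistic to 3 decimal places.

Numerator: nΣxy − (Σx)(Σy) = 12·364 − (72)(66) = -384
Denominator: √[(nΣx²−(Σx)²)(nΣy²−(Σy)²)]
  nΣx²−(Σx)² = 12·488 − 5184 = 672;  nΣy²−(Σy)² = 12·1022 − 4356 = 7908
  √(672·7908) = √5314176 = 2305.2497
r = -384 / 2305.2497 = -0.1666
t = r·√(n−2)/√(1−r²) = -0.1666·√10 / √(1−0.027756) = -0.526835 / 0.986024 = -0.534

-0.534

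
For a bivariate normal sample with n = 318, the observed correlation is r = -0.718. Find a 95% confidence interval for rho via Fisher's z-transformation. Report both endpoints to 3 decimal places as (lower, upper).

Fisher z: z_r = atanh(r) = ½·ln((1+(-0.718))/(1−(-0.718))) = -0.903505
SE(z) = 1/√(n−3) = 1/√315 = 0.056344
95% ⇒ z* = 1.960; margin = 1.960·0.056344 = 0.110434
CI on z-scale: (-1.013939, -0.793071)
Back-transform: tanh(-1.013939) = -0.767386, tanh(-0.793071) = -0.660145

(-0.767, -0.660)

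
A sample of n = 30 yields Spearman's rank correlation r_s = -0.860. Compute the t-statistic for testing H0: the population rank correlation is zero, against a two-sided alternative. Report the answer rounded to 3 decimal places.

-8.918

t = r_s·√(n−2) / √(1−r_s²) with r_s = -0.860, n = 30
  = -0.860·√28 / √(1 − 0.739600)
  = -0.860·5.291503 / 0.510294
  = -4.550693 / 0.510294 = -8.918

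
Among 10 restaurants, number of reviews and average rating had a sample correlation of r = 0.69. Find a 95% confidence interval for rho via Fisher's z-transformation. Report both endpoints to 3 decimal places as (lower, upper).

z_r = atanh(0.69) = 0.847956;  SE = 1/√(n−3) = 1/√7 = 0.377964
z-limits: 0.847956 ± 1.960·0.377964 = 0.847956 ± 0.740809 = [0.107147, 1.588765]
ρ-limits: (tanh 0.107147, tanh 1.588765) = (0.107, 0.920)

(0.107, 0.920)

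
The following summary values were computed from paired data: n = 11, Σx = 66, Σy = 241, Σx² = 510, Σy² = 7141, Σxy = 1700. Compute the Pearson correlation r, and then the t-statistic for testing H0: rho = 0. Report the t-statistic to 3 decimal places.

1.983

Numerator: nΣxy − (Σx)(Σy) = 11·1700 − (66)(241) = 2794
Denominator: √[(nΣx²−(Σx)²)(nΣy²−(Σy)²)]
  nΣx²−(Σx)² = 11·510 − 4356 = 1254;  nΣy²−(Σy)² = 11·7141 − 58081 = 20470
  √(1254·20470) = √25669380 = 5066.4958
r = 2794 / 5066.4958 = 0.5515
t = r·√(n−2)/√(1−r²) = 0.5515·√9 / √(1−0.304152) = 1.654500 / 0.834175 = 1.983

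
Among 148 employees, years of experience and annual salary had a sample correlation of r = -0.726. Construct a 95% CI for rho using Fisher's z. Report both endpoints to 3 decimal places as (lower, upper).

z_r = atanh(-0.726) = -0.920217;  SE = 1/√(n−3) = 1/√145 = 0.083045
z-limits: -0.920217 ± 1.960·0.083045 = -0.920217 ± 0.162768 = [-1.082985, -0.757449]
ρ-limits: (tanh -1.082985, tanh -0.757449) = (-0.794, -0.640)

(-0.794, -0.640)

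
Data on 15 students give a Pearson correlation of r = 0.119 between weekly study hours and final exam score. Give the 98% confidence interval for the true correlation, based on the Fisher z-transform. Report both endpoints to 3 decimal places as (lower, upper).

(-0.502, 0.659)

Fisher z: z_r = atanh(r) = ½·ln((1+0.119)/(1−0.119)) = 0.119567
SE(z) = 1/√(n−3) = 1/√12 = 0.288675
98% ⇒ z* = 2.326; margin = 2.326·0.288675 = 0.671458
CI on z-scale: (-0.551891, 0.791025)
Back-transform: tanh(-0.551891) = -0.501936, tanh(0.791025) = 0.658989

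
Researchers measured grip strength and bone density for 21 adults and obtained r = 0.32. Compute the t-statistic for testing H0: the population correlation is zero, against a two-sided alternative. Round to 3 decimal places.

1.472

t = r·√(n−2) / √(1−r²) with r = 0.32, n = 21
  = 0.32·√19 / √(1 − 0.1024)
  = 0.32·4.358899 / 0.947418
  = 1.394848 / 0.947418 = 1.472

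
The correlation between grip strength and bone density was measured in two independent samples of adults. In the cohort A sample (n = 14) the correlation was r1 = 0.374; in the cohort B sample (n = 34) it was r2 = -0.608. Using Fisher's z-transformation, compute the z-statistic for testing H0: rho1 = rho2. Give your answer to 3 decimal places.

3.131

Fisher z-transforms: z1 = atanh(0.374) = 0.393066, z2 = atanh(-0.608) = -0.705742; difference d = 1.098808
Var(d) = 1/11 + 1/31 = 0.0909091 + 0.0322581 = 0.1231672
z = d/√Var(d) = 1.098808 / √0.1231672 = 1.098808 / 0.350952 = 3.131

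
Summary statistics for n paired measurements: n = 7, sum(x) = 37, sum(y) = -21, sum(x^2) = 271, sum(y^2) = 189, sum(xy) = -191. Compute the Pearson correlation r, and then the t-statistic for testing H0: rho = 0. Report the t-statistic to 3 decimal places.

-3.211

Numerator: nΣxy − (Σx)(Σy) = 7·(-191) − (37)(-21) = -560
Denominator: √[(nΣx²−(Σx)²)(nΣy²−(Σy)²)]
  nΣx²−(Σx)² = 7·271 − 1369 = 528;  nΣy²−(Σy)² = 7·189 − 441 = 882
  √(528·882) = √465696 = 682.4192
r = -560 / 682.4192 = -0.8206
t = r·√(n−2)/√(1−r²) = -0.8206·√5 / √(1−0.673384) = -1.834917 / 0.571503 = -3.211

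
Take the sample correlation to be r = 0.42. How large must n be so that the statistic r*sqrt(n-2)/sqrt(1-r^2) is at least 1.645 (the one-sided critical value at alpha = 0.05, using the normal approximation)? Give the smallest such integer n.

r√(n−2)/√(1−r²) ≥ 1.645  ⇔  n−2 ≥ (1.645)²·(1−r²)/r²
(1−r²)/r² = (1−0.1764)/0.1764 = 4.6689
n ≥ 2 + 2.706025·4.6689 = 2 + 12.6342 = 14.6342
⌈14.6342⌉ = 15

15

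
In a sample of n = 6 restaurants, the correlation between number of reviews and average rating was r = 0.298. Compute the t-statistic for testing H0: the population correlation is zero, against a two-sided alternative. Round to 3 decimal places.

0.624

t = r·√(n−2) / √(1−r²) with r = 0.298, n = 6
  = 0.298·√4 / √(1 − 0.088804)
  = 0.298·2.000000 / 0.954566
  = 0.596000 / 0.954566 = 0.624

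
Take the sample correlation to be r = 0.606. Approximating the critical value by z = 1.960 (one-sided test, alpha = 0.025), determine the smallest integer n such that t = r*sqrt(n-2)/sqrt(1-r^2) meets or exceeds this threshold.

r√(n−2)/√(1−r²) ≥ 1.960  ⇔  n−2 ≥ (1.960)²·(1−r²)/r²
(1−r²)/r² = (1−0.367236)/0.367236 = 1.7230
n ≥ 2 + 3.8416·1.7230 = 2 + 6.6191 = 8.6191
⌈8.6191⌉ = 9

9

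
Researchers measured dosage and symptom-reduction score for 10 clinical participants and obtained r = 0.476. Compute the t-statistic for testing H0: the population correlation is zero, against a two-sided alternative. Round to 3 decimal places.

1.531

t = r·√(n−2) / √(1−r²) with r = 0.476, n = 10
  = 0.476·√8 / √(1 − 0.226576)
  = 0.476·2.828427 / 0.879445
  = 1.346331 / 0.879445 = 1.531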